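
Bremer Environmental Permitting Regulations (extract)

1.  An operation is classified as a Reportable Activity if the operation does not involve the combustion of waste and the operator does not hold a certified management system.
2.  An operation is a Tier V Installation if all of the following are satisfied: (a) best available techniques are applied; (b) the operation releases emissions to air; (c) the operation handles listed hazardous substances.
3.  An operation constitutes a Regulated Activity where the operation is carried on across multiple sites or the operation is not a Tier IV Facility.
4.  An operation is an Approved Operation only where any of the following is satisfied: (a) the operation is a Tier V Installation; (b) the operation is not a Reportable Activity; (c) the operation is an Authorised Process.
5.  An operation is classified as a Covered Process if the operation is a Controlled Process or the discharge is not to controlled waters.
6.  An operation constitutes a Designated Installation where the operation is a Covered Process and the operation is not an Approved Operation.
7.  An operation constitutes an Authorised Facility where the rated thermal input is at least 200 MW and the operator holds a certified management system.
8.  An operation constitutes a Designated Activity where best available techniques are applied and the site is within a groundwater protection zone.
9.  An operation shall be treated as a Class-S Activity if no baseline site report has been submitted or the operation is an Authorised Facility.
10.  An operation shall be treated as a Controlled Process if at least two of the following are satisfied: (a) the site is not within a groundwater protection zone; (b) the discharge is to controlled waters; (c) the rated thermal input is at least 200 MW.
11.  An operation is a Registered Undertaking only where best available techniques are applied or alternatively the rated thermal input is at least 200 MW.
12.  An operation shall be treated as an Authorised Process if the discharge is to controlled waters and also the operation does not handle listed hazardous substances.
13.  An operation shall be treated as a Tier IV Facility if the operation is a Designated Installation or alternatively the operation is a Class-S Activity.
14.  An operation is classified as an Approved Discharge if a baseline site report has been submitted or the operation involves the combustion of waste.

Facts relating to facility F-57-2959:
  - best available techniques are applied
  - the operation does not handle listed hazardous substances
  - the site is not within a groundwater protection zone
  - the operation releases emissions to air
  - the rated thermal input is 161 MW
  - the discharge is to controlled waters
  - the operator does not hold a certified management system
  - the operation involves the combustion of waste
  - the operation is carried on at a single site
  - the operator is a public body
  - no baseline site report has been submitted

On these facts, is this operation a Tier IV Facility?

Yes

Under paragraph 10: the site is not within a groundwater protection zone? yes; the discharge is to controlled waters? yes; rated thermal input: 161 MW ≥ 200 MW? no — 2 of 3 hold (need ≥2) → satisfied.
Under paragraph 5: Controlled Process (paragraph 10)? yes; or the discharge is not to controlled waters? no. So the operation is a Covered Process.
Under paragraph 2: best available techniques are applied? yes; and the operation releases emissions to air? yes; and the operation handles listed hazardous substances? no. So the operation is not a Tier V Installation.
Under paragraph 1: the operation does not involve the combustion of waste? no; and the operator does not hold a certified management system? yes. So the operation is not a Reportable Activity.
Under paragraph 12: the discharge is to controlled waters? yes; and the operation does not handle listed hazardous substances? yes. So the operation is an Authorised Process.
Under paragraph 4: Tier V Installation (paragraph 2)? no; or not a Reportable Activity (paragraph 1)? yes; or Authorised Process (paragraph 12)? yes. So the operation is an Approved Operation.
Under paragraph 6: Covered Process (paragraph 5)? yes; and not an Approved Operation (paragraph 4)? no. So the operation is not a Designated Installation.
Under paragraph 7: rated thermal input: 161 MW ≥ 200 MW? no; and the operator holds a certified management system? no. So the operation is not an Authorised Facility.
Under paragraph 9: no baseline site report has been submitted? yes; or Authorised Facility (paragraph 7)? no. So the operation is a Class-S Activity.
Under paragraph 13: Designated Installation (paragraph 6)? no; or Class-S Activity (paragraph 9)? yes. So the operation is a Tier IV Facility.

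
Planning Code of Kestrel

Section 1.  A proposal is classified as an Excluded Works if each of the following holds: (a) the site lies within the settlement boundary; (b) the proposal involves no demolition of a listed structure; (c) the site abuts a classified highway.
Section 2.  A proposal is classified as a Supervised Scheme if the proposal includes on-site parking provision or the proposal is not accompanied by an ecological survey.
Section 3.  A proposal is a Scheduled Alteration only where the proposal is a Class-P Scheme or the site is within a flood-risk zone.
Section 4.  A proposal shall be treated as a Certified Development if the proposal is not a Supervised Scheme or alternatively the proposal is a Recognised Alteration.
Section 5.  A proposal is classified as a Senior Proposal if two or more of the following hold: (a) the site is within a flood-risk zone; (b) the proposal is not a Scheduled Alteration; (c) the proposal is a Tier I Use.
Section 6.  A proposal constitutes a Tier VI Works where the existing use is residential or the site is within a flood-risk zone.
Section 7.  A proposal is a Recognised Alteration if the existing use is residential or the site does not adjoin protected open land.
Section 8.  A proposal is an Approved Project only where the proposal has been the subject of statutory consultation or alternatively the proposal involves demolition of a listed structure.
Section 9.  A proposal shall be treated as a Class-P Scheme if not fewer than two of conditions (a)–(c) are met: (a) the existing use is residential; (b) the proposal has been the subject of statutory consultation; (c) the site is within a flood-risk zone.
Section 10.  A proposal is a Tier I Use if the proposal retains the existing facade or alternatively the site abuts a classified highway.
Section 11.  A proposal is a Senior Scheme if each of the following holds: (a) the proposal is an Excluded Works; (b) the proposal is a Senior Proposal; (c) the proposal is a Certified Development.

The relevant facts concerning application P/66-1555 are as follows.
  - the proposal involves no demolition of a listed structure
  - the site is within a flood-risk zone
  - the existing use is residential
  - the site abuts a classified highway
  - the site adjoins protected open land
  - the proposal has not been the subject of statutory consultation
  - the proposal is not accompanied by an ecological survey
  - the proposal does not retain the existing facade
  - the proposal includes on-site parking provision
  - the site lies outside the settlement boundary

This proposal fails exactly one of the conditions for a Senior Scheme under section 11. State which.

section 1 — Excluded Works: [the site lies within the settlement boundary? no] AND [the proposal involves no demolition of a listed structure? yes] AND [the site abuts a classified highway? yes] → not satisfied.
section 9 — Class-P Scheme: the existing use is residential? yes; the proposal has been the subject of statutory consultation? no; the site is within a flood-risk zone? yes — 2 of 3 hold (need ≥2) → satisfied.
section 3 — Scheduled Alteration: [Class-P Scheme (section 9)? yes] OR [the site is within a flood-risk zone? yes] → satisfied.
section 10 — Tier I Use: [the proposal retains the existing facade? no] OR [the site abuts a classified highway? yes] → satisfied.
section 5 — Senior Proposal: the site is within a flood-risk zone? yes; not a Scheduled Alteration (section 3)? no; Tier I Use (section 10)? yes — 2 of 3 hold (need ≥2) → satisfied.
section 2 — Supervised Scheme: [the proposal includes on-site parking provision? yes] OR [the proposal is not accompanied by an ecological survey? yes] → satisfied.
section 7 — Recognised Alteration: [the existing use is residential? yes] OR [the site does not adjoin protected open land? no] → satisfied.
section 4 — Certified Development: [not a Supervised Scheme (section 2)? no] OR [Recognised Alteration (section 7)? yes] → satisfied.
section 11 — Senior Scheme: [Excluded Works (section 1)? no] AND [Senior Proposal (section 5)? yes] AND [Certified Development (section 4)? yes] → not satisfied.

Excluded Works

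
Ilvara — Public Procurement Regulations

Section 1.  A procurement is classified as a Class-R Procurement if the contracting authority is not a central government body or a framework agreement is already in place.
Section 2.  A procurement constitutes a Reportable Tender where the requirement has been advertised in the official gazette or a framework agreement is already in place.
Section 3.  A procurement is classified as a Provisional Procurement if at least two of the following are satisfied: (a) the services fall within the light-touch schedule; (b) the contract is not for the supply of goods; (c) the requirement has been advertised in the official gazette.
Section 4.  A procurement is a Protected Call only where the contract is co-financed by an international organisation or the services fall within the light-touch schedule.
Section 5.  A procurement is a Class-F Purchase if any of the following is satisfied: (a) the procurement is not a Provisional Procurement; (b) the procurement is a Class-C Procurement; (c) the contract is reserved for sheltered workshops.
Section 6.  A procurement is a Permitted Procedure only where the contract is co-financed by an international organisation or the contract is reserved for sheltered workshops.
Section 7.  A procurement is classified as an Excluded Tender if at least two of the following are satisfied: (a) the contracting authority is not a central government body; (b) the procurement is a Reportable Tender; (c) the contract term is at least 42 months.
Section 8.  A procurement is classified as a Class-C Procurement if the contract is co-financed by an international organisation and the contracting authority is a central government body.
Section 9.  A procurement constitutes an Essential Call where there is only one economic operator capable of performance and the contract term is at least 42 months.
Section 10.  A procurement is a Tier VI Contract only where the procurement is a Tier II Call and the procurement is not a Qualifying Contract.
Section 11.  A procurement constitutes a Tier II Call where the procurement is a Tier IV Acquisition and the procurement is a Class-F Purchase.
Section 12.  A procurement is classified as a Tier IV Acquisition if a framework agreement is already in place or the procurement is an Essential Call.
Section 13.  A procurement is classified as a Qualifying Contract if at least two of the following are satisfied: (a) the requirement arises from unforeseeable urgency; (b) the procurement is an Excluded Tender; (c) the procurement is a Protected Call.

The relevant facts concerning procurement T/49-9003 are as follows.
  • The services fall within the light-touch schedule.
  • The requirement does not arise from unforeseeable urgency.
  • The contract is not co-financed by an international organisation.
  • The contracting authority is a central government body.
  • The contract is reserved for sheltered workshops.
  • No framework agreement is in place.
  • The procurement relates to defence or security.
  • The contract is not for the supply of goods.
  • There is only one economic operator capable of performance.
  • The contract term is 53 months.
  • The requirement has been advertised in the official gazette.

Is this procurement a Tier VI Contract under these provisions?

Under section 9: there is only one economic operator capable of performance? yes; and contract term: 53 months ≥ 42 months? yes. So the procurement is an Essential Call.
Under section 12: a framework agreement is already in place? no; or Essential Call (section 9)? yes. So the procurement is a Tier IV Acquisition.
Under section 3: the services fall within the light-touch schedule? yes; the contract is not for the supply of goods? yes; the requirement has been advertised in the official gazette? yes — 3 of 3 hold (need ≥2) → satisfied.
Under section 8: the contract is co-financed by an international organisation? no; and the contracting authority is a central government body? yes. So the procurement is not a Class-C Procurement.
Under section 5: not a Provisional Procurement (section 3)? no; or Class-C Procurement (section 8)? no; or the contract is reserved for sheltered workshops? yes. So the procurement is a Class-F Purchase.
Under section 11: Tier IV Acquisition (section 12)? yes; and Class-F Purchase (section 5)? yes. So the procurement is a Tier II Call.
Under section 2: the requirement has been advertised in the official gazette? yes; or a framework agreement is already in place? no. So the procurement is a Reportable Tender.
Under section 7: the contracting authority is not a central government body? no; Reportable Tender (section 2)? yes; contract term: 53 months ≥ 42 months? yes — 2 of 3 hold (need ≥2) → satisfied.
Under section 4: the contract is co-financed by an international organisation? no; or the services fall within the light-touch schedule? yes. So the procurement is a Protected Call.
Under section 13: the requirement arises from unforeseeable urgency? no; Excluded Tender (section 7)? yes; Protected Call (section 4)? yes — 2 of 3 hold (need ≥2) → satisfied.
Under section 10: Tier II Call (section 11)? yes; and not a Qualifying Contract (section 13)? no. So the procurement is not a Tier VI Contract.

No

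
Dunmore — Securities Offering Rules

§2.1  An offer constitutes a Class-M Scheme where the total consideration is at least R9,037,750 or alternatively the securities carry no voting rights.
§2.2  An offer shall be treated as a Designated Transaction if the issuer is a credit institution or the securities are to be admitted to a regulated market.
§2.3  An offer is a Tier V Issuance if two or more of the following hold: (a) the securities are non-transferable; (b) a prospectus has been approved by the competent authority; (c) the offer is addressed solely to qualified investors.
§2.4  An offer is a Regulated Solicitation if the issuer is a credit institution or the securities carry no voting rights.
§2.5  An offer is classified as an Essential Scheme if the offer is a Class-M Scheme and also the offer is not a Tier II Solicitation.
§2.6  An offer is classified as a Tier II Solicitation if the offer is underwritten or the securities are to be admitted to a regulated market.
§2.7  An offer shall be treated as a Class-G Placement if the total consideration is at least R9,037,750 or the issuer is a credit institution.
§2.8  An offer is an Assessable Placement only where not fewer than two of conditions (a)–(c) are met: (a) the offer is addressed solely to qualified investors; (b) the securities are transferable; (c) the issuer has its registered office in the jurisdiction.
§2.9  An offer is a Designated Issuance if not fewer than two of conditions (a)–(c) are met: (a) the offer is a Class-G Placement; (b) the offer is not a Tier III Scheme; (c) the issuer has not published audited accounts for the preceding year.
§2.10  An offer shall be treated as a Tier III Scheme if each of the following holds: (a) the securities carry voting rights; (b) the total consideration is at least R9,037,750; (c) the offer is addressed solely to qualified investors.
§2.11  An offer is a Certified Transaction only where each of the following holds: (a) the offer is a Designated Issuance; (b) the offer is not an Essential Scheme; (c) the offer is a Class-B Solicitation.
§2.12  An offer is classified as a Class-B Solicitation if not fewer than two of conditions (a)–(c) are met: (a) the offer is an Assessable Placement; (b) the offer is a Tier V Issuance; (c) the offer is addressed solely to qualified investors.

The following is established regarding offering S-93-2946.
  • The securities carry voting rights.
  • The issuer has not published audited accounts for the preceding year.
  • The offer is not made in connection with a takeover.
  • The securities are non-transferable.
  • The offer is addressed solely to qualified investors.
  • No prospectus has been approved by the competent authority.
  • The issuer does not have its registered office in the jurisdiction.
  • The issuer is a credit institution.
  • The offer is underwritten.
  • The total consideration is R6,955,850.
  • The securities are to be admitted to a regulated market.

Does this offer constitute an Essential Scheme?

§2.1 — Class-M Scheme: [total consideration: R6,955,850 ≥ R9,037,750? no] OR [the securities carry no voting rights? no] → not satisfied.
§2.6 — Tier II Solicitation: [the offer is underwritten? yes] OR [the securities are to be admitted to a regulated market? yes] → satisfied.
§2.5 — Essential Scheme: [Class-M Scheme (§2.1)? no] AND [not a Tier II Solicitation (§2.6)? no] → not satisfied.

No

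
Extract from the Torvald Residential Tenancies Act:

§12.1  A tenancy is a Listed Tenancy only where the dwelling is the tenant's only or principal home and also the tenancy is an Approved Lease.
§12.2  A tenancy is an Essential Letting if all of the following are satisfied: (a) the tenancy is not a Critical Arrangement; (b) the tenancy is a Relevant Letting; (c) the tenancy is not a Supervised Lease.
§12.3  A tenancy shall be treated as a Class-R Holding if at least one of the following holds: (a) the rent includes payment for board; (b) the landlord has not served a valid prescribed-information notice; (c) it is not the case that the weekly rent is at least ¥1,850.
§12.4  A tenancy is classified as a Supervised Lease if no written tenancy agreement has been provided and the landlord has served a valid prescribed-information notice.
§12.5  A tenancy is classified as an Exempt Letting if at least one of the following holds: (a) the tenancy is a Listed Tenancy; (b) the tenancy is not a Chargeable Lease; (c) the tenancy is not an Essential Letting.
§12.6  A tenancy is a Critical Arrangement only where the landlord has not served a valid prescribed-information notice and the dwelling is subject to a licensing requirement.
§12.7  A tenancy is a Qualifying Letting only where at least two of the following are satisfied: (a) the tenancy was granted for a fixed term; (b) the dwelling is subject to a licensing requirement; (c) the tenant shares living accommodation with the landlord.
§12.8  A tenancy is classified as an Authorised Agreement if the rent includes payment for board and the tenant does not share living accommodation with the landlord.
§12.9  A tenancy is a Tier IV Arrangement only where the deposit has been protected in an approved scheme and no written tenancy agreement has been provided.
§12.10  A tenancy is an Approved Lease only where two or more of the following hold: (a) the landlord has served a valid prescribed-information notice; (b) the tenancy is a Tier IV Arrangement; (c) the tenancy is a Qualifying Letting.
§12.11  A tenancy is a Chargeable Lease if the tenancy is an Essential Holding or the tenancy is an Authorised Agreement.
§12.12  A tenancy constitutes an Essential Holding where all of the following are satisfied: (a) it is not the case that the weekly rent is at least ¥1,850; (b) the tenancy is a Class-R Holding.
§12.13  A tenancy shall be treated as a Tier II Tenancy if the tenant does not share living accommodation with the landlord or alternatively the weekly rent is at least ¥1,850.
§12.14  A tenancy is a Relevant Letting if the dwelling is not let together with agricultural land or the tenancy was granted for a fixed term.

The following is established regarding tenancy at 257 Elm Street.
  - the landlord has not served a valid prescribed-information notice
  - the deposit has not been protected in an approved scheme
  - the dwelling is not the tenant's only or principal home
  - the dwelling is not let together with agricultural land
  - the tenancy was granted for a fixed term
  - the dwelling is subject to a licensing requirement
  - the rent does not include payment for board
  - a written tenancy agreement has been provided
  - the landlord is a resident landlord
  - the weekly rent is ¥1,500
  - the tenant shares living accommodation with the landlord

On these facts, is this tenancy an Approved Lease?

No

§12.9 — Tier IV Arrangement: [the deposit has been protected in an approved scheme? no] AND [no written tenancy agreement has been provided? no] → not satisfied.
§12.7 — Qualifying Letting: the tenancy was granted for a fixed term? yes; the dwelling is subject to a licensing requirement? yes; the tenant shares living accommodation with the landlord? yes — 3 of 3 hold (need ≥2) → satisfied.
§12.10 — Approved Lease: the landlord has served a valid prescribed-information notice? no; Tier IV Arrangement (§12.9)? no; Qualifying Letting (§12.7)? yes — 1 of 3 hold (need ≥2) → not satisfied.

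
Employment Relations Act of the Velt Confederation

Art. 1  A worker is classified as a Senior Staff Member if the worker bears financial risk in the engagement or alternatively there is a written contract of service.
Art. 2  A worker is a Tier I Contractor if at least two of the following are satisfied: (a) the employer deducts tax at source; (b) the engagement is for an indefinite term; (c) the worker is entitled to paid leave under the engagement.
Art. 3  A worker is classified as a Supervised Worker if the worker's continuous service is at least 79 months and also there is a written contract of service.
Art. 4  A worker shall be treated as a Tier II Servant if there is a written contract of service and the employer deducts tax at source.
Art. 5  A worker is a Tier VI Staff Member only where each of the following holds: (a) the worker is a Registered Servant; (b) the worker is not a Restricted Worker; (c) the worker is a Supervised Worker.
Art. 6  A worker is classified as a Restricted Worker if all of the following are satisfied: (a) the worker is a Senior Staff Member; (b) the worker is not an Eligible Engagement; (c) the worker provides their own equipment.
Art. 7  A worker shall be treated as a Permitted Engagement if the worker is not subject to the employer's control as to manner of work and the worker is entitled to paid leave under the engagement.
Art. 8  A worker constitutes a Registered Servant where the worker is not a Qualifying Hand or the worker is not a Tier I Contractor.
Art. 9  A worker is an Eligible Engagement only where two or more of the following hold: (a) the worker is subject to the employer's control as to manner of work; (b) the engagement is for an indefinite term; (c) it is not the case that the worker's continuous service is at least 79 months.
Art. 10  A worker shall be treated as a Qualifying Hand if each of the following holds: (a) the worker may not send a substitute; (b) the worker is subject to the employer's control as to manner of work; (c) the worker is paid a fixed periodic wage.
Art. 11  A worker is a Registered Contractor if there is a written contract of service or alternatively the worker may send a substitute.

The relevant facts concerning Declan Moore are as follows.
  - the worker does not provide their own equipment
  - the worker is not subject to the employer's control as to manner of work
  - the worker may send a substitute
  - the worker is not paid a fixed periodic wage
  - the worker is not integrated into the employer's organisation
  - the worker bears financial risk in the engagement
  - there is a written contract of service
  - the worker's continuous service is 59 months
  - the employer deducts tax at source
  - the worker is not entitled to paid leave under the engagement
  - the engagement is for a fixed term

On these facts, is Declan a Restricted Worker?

No

article 1 — Senior Staff Member: [the worker bears financial risk in the engagement? yes] OR [there is a written contract of service? yes] → satisfied.
article 9 — Eligible Engagement: the worker is subject to the employer's control as to manner of work? no; the engagement is for an indefinite term? no; worker's continuous service: 59 months ≥ 79 months? no, so negated condition yes — 1 of 3 hold (need ≥2) → not satisfied.
article 6 — Restricted Worker: [Senior Staff Member (article 1)? yes] AND [not an Eligible Engagement (article 9)? yes] AND [the worker provides their own equipment? no] → not satisfied.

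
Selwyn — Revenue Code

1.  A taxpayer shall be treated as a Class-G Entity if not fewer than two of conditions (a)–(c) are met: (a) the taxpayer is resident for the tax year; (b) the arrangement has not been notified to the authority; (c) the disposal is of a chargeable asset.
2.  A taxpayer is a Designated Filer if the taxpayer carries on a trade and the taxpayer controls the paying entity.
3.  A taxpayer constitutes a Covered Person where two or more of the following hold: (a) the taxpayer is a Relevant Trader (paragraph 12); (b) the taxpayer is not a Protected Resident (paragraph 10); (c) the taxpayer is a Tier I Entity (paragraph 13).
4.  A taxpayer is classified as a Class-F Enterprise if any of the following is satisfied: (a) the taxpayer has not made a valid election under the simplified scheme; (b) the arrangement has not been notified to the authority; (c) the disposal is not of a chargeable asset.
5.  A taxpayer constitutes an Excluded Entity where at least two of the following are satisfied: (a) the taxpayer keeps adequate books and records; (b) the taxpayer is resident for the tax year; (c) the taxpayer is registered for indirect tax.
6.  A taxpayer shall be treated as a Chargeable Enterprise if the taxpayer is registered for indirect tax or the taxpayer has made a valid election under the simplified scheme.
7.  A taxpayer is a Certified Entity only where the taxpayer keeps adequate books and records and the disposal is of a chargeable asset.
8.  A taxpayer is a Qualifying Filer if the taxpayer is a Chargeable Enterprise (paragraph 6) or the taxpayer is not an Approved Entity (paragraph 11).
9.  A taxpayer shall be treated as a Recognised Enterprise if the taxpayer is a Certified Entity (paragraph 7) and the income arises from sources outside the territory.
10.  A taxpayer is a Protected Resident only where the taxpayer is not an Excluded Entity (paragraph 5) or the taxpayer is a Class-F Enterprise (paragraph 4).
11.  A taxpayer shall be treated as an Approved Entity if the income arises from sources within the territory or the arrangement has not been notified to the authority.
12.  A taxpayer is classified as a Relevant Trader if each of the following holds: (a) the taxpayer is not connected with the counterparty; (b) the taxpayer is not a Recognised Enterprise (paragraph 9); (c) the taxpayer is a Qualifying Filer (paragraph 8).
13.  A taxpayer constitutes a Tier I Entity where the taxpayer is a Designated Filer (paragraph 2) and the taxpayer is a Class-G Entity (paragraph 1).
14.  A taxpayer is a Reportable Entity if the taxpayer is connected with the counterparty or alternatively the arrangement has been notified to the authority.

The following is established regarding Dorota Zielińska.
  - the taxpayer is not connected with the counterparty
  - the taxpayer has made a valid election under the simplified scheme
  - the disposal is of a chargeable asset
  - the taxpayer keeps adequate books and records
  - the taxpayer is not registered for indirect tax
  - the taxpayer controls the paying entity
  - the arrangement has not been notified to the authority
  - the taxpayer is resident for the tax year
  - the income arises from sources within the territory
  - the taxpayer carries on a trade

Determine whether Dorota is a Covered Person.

Yes

Under paragraph 7: the taxpayer keeps adequate books and records? yes; and the disposal is of a chargeable asset? yes. So the taxpayer is a Certified Entity.
Under paragraph 9: Certified Entity (paragraph 7)? yes; and the income arises from sources outside the territory? no. So the taxpayer is not a Recognised Enterprise.
Under paragraph 6: the taxpayer is registered for indirect tax? no; or the taxpayer has made a valid election under the simplified scheme? yes. So the taxpayer is a Chargeable Enterprise.
Under paragraph 11: the income arises from sources within the territory? yes; or the arrangement has not been notified to the authority? yes. So the taxpayer is an Approved Entity.
Under paragraph 8: Chargeable Enterprise (paragraph 6)? yes; or not an Approved Entity (paragraph 11)? no. So the taxpayer is a Qualifying Filer.
Under paragraph 12: the taxpayer is not connected with the counterparty? yes; and not a Recognised Enterprise (paragraph 9)? yes; and Qualifying Filer (paragraph 8)? yes. So the taxpayer is a Relevant Trader.
Under paragraph 5: the taxpayer keeps adequate books and records? yes; the taxpayer is resident for the tax year? yes; the taxpayer is registered for indirect tax? no — 2 of 3 hold (need ≥2) → satisfied.
Under paragraph 4: the taxpayer has not made a valid election under the simplified scheme? no; or the arrangement has not been notified to the authority? yes; or the disposal is not of a chargeable asset? no. So the taxpayer is a Class-F Enterprise.
Under paragraph 10: not an Excluded Entity (paragraph 5)? no; or Class-F Enterprise (paragraph 4)? yes. So the taxpayer is a Protected Resident.
Under paragraph 2: the taxpayer carries on a trade? yes; and the taxpayer controls the paying entity? yes. So the taxpayer is a Designated Filer.
Under paragraph 1: the taxpayer is resident for the tax year? yes; the arrangement has not been notified to the authority? yes; the disposal is of a chargeable asset? yes — 3 of 3 hold (need ≥2) → satisfied.
Under paragraph 13: Designated Filer (paragraph 2)? yes; and Class-G Entity (paragraph 1)? yes. So the taxpayer is a Tier I Entity.
Under paragraph 3: Relevant Trader (paragraph 12)? yes; not a Protected Resident (paragraph 10)? no; Tier I Entity (paragraph 13)? yes — 2 of 3 hold (need ≥2) → satisfied.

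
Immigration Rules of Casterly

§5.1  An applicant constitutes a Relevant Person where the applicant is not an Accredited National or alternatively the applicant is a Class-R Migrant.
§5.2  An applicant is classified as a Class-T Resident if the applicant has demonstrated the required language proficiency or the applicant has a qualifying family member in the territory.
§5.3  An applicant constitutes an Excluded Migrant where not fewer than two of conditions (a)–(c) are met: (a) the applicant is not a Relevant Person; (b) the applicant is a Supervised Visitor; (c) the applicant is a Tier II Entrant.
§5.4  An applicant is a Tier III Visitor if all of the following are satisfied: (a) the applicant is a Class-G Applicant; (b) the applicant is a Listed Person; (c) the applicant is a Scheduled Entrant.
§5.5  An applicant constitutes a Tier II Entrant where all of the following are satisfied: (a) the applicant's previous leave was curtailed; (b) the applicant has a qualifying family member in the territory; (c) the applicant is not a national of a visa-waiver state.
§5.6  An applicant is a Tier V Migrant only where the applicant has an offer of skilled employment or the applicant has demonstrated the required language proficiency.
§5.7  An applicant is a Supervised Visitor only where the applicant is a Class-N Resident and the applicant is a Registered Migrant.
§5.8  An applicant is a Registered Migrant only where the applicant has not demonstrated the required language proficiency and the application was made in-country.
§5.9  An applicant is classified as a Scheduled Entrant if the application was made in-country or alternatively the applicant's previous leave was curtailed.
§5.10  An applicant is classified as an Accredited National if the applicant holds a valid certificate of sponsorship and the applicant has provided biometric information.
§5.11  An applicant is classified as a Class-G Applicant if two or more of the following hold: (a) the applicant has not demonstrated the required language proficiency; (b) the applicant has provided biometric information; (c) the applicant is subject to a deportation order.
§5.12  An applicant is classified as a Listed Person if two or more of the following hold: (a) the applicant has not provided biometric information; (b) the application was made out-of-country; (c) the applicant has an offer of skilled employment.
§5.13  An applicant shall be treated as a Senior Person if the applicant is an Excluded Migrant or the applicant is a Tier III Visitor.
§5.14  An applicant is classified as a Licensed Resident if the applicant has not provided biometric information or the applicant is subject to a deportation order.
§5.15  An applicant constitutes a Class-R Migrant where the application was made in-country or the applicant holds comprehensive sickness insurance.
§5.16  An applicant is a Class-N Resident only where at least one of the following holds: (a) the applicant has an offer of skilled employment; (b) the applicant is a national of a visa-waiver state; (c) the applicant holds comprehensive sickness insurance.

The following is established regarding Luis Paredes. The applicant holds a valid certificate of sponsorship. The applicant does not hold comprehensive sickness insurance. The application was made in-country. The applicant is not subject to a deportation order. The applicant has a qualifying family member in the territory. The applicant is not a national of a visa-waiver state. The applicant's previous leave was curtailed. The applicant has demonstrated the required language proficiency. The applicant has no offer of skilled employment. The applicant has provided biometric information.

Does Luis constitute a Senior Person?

§5.10 — Accredited National: [the applicant holds a valid certificate of sponsorship? yes] AND [the applicant has provided biometric information? yes] → satisfied.
§5.15 — Class-R Migrant: [the application was made in-country? yes] OR [the applicant holds comprehensive sickness insurance? no] → satisfied.
§5.1 — Relevant Person: [not an Accredited National (§5.10)? no] OR [Class-R Migrant (§5.15)? yes] → satisfied.
§5.16 — Class-N Resident: [the applicant has an offer of skilled employment? no] OR [the applicant is a national of a visa-waiver state? no] OR [the applicant holds comprehensive sickness insurance? no] → not satisfied.
§5.8 — Registered Migrant: [the applicant has not demonstrated the required language proficiency? no] AND [the application was made in-country? yes] → not satisfied.
§5.7 — Supervised Visitor: [Class-N Resident (§5.16)? no] AND [Registered Migrant (§5.8)? no] → not satisfied.
§5.5 — Tier II Entrant: [the applicant's previous leave was curtailed? yes] AND [the applicant has a qualifying family member in the territory? yes] AND [the applicant is not a national of a visa-waiver state? yes] → satisfied.
§5.3 — Excluded Migrant: not a Relevant Person (§5.1)? no; Supervised Visitor (§5.7)? no; Tier II Entrant (§5.5)? yes — 1 of 3 hold (need ≥2) → not satisfied.
§5.11 — Class-G Applicant: the applicant has not demonstrated the required language proficiency? no; the applicant has provided biometric information? yes; the applicant is subject to a deportation order? no — 1 of 3 hold (need ≥2) → not satisfied.
§5.12 — Listed Person: the applicant has not provided biometric information? no; the application was made out-of-country? no; the applicant has an offer of skilled employment? no — 0 of 3 hold (need ≥2) → not satisfied.
§5.9 — Scheduled Entrant: [the application was made in-country? yes] OR [the applicant's previous leave was curtailed? yes] → satisfied.
§5.4 — Tier III Visitor: [Class-G Applicant (§5.11)? no] AND [Listed Person (§5.12)? no] AND [Scheduled Entrant (§5.9)? yes] → not satisfied.
§5.13 — Senior Person: [Excluded Migrant (§5.3)? no] OR [Tier III Visitor (§5.4)? no] → not satisfied.

No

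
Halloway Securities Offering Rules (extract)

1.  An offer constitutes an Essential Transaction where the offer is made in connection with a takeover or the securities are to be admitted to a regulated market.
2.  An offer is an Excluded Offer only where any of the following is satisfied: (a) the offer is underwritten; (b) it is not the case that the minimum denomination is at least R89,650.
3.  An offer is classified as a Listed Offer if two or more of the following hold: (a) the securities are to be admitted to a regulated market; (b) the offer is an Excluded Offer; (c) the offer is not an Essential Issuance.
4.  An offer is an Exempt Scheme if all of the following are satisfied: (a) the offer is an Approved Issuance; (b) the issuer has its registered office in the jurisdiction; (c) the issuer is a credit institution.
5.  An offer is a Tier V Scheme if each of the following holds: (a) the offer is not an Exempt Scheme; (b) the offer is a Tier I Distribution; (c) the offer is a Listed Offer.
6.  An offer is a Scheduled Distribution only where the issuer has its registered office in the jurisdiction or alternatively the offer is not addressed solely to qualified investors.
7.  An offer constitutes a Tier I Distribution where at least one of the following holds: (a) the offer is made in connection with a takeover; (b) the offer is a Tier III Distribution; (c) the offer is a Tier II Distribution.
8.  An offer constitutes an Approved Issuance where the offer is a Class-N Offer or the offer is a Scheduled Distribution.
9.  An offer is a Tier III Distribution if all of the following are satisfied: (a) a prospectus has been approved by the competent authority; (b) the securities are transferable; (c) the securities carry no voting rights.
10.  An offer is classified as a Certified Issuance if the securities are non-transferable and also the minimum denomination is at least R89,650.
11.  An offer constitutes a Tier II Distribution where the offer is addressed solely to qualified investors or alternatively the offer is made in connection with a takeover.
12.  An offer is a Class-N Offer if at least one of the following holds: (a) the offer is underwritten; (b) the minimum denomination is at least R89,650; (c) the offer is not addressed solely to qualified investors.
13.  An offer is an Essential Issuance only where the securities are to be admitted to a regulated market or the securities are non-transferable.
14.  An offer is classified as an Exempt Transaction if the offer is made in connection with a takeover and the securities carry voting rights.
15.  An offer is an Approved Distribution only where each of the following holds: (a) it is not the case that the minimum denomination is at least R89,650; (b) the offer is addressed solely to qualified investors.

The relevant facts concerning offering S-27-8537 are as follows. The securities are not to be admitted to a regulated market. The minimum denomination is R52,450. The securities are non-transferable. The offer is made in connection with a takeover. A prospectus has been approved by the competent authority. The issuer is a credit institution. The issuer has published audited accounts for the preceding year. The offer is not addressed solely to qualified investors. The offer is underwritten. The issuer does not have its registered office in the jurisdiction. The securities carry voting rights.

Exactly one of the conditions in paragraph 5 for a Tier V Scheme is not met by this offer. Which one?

paragraph 12 — Class-N Offer: [the offer is underwritten? yes] OR [minimum denomination: R52,450 ≥ R89,650? no] OR [the offer is not addressed solely to qualified investors? yes] → satisfied.
paragraph 6 — Scheduled Distribution: [the issuer has its registered office in the jurisdiction? no] OR [the offer is not addressed solely to qualified investors? yes] → satisfied.
paragraph 8 — Approved Issuance: [Class-N Offer (paragraph 12)? yes] OR [Scheduled Distribution (paragraph 6)? yes] → satisfied.
paragraph 4 — Exempt Scheme: [Approved Issuance (paragraph 8)? yes] AND [the issuer has its registered office in the jurisdiction? no] AND [the issuer is a credit institution? yes] → not satisfied.
paragraph 9 — Tier III Distribution: [a prospectus has been approved by the competent authority? yes] AND [the securities are transferable? no] AND [the securities carry no voting rights? no] → not satisfied.
paragraph 11 — Tier II Distribution: [the offer is addressed solely to qualified investors? no] OR [the offer is made in connection with a takeover? yes] → satisfied.
paragraph 7 — Tier I Distribution: [the offer is made in connection with a takeover? yes] OR [Tier III Distribution (paragraph 9)? no] OR [Tier II Distribution (paragraph 11)? yes] → satisfied.
paragraph 2 — Excluded Offer: [the offer is underwritten? yes] OR [minimum denomination: R52,450 ≥ R89,650? no, so negated condition yes] → satisfied.
paragraph 13 — Essential Issuance: [the securities are to be admitted to a regulated market? no] OR [the securities are non-transferable? yes] → satisfied.
paragraph 3 — Listed Offer: the securities are to be admitted to a regulated market? no; Excluded Offer (paragraph 2)? yes; not an Essential Issuance (paragraph 13)? no — 1 of 3 hold (need ≥2) → not satisfied.
paragraph 5 — Tier V Scheme: [not an Exempt Scheme (paragraph 4)? yes] AND [Tier I Distribution (paragraph 7)? yes] AND [Listed Offer (paragraph 3)? no] → not satisfied.

Listed Offer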